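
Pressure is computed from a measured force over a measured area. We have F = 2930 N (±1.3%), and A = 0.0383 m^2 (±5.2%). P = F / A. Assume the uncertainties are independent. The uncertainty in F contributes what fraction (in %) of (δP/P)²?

(δP/P)² = (1·δF/F)² + (-1·δA/A)²
  F term: (1×0.0130)² = 0.000169
  A term: (-1×0.0520)² = 0.00270
Total = 0.00287. Share from F = 0.000169/0.00287 = 0.0588.

5.88%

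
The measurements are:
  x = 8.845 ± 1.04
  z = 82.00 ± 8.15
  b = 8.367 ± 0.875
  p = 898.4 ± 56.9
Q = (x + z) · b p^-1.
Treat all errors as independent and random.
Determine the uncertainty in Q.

Let u = x + z = 90.84. δu = √(δx² + δz²) = √(1.08 + 66.4) = 8.22, so δu/u = 0.0904.
Q is then a monomial in u, b, p:
δQ/Q = √((δu/u)² + (1·δb/b)² + (-1·δp/p)²) = √(0.00818 + 0.0109 + 0.00401) = 0.152
Q = 0.8461, so δQ = 0.152 × 0.8461 = 0.129.

0.129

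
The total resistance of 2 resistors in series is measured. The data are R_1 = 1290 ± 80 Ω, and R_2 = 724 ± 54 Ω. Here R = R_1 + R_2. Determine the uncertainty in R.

R is a linear combination, so absolute uncertainties add in quadrature:
  (δR_1)² = 6400;  (δR_2)² = 2920
δR = √(9320) = 96.5 Ω

96.5 Ω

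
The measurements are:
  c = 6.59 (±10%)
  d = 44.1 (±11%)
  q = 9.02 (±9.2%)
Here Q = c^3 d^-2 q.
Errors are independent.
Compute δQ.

0.509

Products/powers → add relative errors in quadrature, weighted by exponent:
  (3·δc/c)² = (3×0.100)² = 0.0900;  (-2·δd/d)² = (-2×0.110)² = 0.0484;  (1·δq/q)² = (1×0.0920)² = 0.00846
δQ/Q = √(0.147) = 0.383
Q = 1.33, so δQ = 0.383 × 1.33 = 0.509.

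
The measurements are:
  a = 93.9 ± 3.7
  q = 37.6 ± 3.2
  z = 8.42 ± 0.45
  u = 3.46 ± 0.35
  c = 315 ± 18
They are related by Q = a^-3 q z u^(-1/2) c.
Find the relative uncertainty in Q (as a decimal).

0.173

Relative error in a monomial: (δQ/Q)² = Σ (nᵢ · δxᵢ/xᵢ)².
  (-3·δa/a)² = (-3×0.0394)² = 0.0140;  (1·δq/q)² = (1×0.0851)² = 0.00724;  (1·δz/z)² = (1×0.0534)² = 0.00286;  (−½·δu/u)² = (-0.5×0.101)² = 0.00256;  (1·δc/c)² = (1×0.0571)² = 0.00327
δQ/Q = √(0.0299) = 0.173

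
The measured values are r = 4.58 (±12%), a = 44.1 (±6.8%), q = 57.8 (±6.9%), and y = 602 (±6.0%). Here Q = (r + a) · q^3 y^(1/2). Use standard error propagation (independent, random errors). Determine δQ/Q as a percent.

Let u = r + a = 48.7. δu = √(δr² + δa²) = √(0.302 + 8.99) = 3.05, so δu/u = 0.0626.
Q is then a monomial in u, q, y:
δQ/Q = √((δu/u)² + (3·δq/q)² + (½·δy/y)²) = √(0.00392 + 0.0428 + 0.000900) = 0.218

21.8%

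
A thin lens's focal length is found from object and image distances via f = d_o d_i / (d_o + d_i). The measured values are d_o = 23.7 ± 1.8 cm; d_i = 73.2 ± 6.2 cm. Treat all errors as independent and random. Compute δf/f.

0.0610

∂f/∂d_o = (d_i/(d_o+d_i))² = 0.571;  ∂f/∂d_i = (d_o/(d_o+d_i))² = 0.0598
δf = √((∂f/∂d_o · δd_o)² + (∂f/∂d_i · δd_i)²) = √(1.06 + 0.138) = 1.09 cm
f = 17.9 cm, so δf/f = 1.09/17.9 = 0.0610.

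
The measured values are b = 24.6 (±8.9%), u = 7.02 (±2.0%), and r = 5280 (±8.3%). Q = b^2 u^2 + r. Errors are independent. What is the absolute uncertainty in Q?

5460

Let p = b^2·u^2 = 29800. δp/p = √((2·δb/b)² + (2·δu/u)²) = √(0.0317 + 0.00160) = 0.182, so δp = 5440.
Q = p + r: δQ = √(δp² + δr²) = √(2.96e+07 + 1.92e+05) = 5460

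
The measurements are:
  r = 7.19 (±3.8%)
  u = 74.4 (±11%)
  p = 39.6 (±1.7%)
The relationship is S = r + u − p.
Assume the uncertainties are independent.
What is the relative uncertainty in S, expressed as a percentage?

S is a linear combination, so absolute uncertainties add in quadrature:
  (δr)² = 0.0746;  (δu)² = 67.0;  (δp)² = 0.453
δS = √(67.5) = 8.22
S = 42.0, so δS/S = 8.22/42.0 = 0.196.

19.6%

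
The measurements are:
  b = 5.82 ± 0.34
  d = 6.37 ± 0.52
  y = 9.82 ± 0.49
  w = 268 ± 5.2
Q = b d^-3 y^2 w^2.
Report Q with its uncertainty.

Since Q is a product/quotient, work with relative uncertainties:
  (1·δb/b)² = (1×0.0584)² = 0.00341;  (-3·δd/d)² = (-3×0.0816)² = 0.0600;  (2·δy/y)² = (2×0.0499)² = 0.00996;  (2·δw/w)² = (2×0.0194)² = 0.00151
δQ/Q = √(0.0749) = 0.274
Q = 1.56e+05, so δQ = 0.274 × 1.56e+05 = 42700.

(1.56 ± 0.427) × 10^5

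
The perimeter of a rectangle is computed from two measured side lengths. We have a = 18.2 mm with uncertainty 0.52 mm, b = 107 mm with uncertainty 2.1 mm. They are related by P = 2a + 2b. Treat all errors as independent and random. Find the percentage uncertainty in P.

1.73%

Each term contributes (cᵢ δxᵢ)² to (δP)²:
  (2·δa)² = 1.08;  (2·δb)² = 17.6
δP = √(18.7) = 4.33 mm
P = 250 mm, so δP/P = 4.33/250 = 0.0173.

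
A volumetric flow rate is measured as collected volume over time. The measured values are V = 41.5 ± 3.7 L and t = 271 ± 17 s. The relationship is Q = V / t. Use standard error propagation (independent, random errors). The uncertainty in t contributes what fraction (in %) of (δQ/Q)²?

33.1%

(δQ/Q)² = (1·δV/V)² + (-1·δt/t)²
  V term: (1×0.0892)² = 0.00795
  t term: (-1×0.0627)² = 0.00394
Total = 0.0119. Share from t = 0.00394/0.0119 = 0.331.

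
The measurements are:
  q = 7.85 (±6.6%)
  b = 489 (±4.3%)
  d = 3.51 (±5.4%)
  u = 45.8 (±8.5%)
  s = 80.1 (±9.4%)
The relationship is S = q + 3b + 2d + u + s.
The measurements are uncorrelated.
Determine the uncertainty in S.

Absolute uncertainties add in quadrature for a linear combination:
  (δq)² = 0.268;  (3·δb)² = 3980;  (2·δd)² = 0.144;  (δu)² = 15.2;  (δs)² = 56.7
δS = √(4050) = 63.7

63.7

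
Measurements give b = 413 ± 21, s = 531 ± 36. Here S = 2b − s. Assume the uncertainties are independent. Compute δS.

Each term contributes (cᵢ δxᵢ)² to (δS)²:
  (2·δb)² = 1760;  (δs)² = 1300
δS = √(3060) = 55.3

55.3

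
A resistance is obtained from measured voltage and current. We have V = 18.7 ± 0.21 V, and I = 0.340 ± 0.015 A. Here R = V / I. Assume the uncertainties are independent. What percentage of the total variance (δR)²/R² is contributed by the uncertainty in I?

93.9%

(δR/R)² = (1·δV/V)² + (-1·δI/I)²
  V term: (1×0.0112)² = 0.000126
  I term: (-1×0.0441)² = 0.00195
Total = 0.00207. Share from I = 0.00195/0.00207 = 0.939.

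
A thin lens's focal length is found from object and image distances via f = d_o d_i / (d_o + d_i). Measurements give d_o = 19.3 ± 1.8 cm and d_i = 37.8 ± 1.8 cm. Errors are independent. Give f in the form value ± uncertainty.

12.8 ± 0.815 cm

∂f/∂d_o = (d_i/(d_o+d_i))² = 0.438;  ∂f/∂d_i = (d_o/(d_o+d_i))² = 0.114
δf = √((∂f/∂d_o · δd_o)² + (∂f/∂d_i · δd_i)²) = √(0.622 + 0.0423) = 0.815 cm
f = 12.8 cm.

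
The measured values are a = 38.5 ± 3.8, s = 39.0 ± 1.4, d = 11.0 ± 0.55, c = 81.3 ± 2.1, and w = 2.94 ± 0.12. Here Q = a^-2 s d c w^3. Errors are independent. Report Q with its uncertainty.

598 ± 145

Q is a product of powers, so relative uncertainties combine in quadrature:
  (-2·δa/a)² = (-2×0.0987)² = 0.0390;  (1·δs/s)² = (1×0.0359)² = 0.00129;  (1·δd/d)² = (1×0.0500)² = 0.00250;  (1·δc/c)² = (1×0.0258)² = 0.000667;  (3·δw/w)² = (3×0.0408)² = 0.0150
δQ/Q = √(0.0584) = 0.242
Q = 598, so δQ = 0.242 × 598 = 145.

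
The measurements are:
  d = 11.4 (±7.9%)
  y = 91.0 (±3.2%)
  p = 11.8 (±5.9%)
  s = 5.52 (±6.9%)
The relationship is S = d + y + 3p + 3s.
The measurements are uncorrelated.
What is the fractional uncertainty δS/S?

0.0251

S is a linear combination, so absolute uncertainties add in quadrature:
  (δd)² = 0.811;  (δy)² = 8.48;  (3·δp)² = 4.36;  (3·δs)² = 1.31
δS = √(15.0) = 3.87
S = 154, so δS/S = 3.87/154 = 0.0251.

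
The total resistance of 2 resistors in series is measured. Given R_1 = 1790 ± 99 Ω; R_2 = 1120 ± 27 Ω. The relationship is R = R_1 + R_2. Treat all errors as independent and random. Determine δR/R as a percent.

Each term contributes (cᵢ δxᵢ)² to (δR)²:
  (δR_1)² = 9800;  (δR_2)² = 729
δR = √(10500) = 103 Ω
R = 2910 Ω, so δR/R = 103/2910 = 0.0353.

3.53%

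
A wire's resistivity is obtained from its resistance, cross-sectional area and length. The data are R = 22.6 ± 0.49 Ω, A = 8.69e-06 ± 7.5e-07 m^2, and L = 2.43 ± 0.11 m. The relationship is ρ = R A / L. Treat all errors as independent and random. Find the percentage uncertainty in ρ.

9.98%

Since ρ is a product/quotient, work with relative uncertainties:
  (1·δR/R)² = (1×0.0217)² = 0.000470;  (1·δA/A)² = (1×0.0863)² = 0.00745;  (-1·δL/L)² = (-1×0.0453)² = 0.00205
δρ/ρ = √(0.00997) = 0.0998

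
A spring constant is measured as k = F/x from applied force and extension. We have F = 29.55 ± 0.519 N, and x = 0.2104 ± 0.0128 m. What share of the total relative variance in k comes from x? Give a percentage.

92.3%

(δk/k)² = (1·δF/F)² + (-1·δx/x)²
  F term: (1×0.0176)² = 0.000308
  x term: (-1×0.0608)² = 0.00370
Total = 0.00401. Share from x = 0.00370/0.00401 = 0.923.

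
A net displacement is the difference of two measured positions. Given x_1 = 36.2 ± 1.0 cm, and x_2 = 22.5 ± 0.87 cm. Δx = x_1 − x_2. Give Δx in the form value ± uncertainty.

13.7 ± 1.33 cm

Sums and differences: (δΔx)² = Σ (cᵢ δxᵢ)².
  (δx_1)² = 1.00;  (δx_2)² = 0.757
δΔx = √(1.76) = 1.33 cm
Δx = 13.7 cm.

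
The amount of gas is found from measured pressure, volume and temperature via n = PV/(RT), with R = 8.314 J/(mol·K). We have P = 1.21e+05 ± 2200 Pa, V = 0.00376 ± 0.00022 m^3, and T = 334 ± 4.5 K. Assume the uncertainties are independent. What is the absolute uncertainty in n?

For a monomial n ∝ P, V, T^-1, fractional errors add in quadrature:
  (1·δP/P)² = (1×0.0182)² = 0.000331;  (1·δV/V)² = (1×0.0585)² = 0.00342;  (-1·δT/T)² = (-1×0.0135)² = 0.000182
δn/n = √(0.00394) = 0.0627
n = 0.164 mol, so δn = 0.0627 × 0.164 = 0.0103 mol.

0.0103 mol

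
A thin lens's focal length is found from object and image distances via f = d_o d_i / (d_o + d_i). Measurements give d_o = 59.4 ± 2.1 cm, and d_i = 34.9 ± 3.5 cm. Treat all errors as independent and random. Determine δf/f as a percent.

6.45%

∂f/∂d_o = (d_i/(d_o+d_i))² = 0.137;  ∂f/∂d_i = (d_o/(d_o+d_i))² = 0.397
δf = √((∂f/∂d_o · δd_o)² + (∂f/∂d_i · δd_i)²) = √(0.0827 + 1.93) = 1.42 cm
f = 22.0 cm, so δf/f = 1.42/22.0 = 0.0645.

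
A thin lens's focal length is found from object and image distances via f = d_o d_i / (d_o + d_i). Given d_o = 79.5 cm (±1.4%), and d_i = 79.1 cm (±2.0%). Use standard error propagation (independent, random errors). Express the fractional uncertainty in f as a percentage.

∂f/∂d_o = (d_i/(d_o+d_i))² = 0.249;  ∂f/∂d_i = (d_o/(d_o+d_i))² = 0.251
δf = √((∂f/∂d_o · δd_o)² + (∂f/∂d_i · δd_i)²) = √(0.0766 + 0.158) = 0.484 cm
f = 39.6 cm, so δf/f = 0.484/39.6 = 0.0122.

1.22%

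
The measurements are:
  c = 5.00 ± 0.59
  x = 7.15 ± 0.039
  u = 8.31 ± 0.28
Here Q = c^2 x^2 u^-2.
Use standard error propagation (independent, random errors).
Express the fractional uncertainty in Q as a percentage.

24.6%

Each factor contributes (exponent × relative error)² to (δQ/Q)²:
  (2·δc/c)² = (2×0.118)² = 0.0557;  (2·δx/x)² = (2×0.00545)² = 0.000119;  (-2·δu/u)² = (-2×0.0337)² = 0.00454
δQ/Q = √(0.0604) = 0.246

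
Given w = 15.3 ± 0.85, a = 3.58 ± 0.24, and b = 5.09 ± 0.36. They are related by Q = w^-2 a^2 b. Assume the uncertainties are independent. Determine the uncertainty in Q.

0.0524

Each factor contributes (exponent × relative error)² to (δQ/Q)²:
  (-2·δw/w)² = (-2×0.0556)² = 0.0123;  (2·δa/a)² = (2×0.0670)² = 0.0180;  (1·δb/b)² = (1×0.0707)² = 0.00500
δQ/Q = √(0.0353) = 0.188
Q = 0.279, so δQ = 0.188 × 0.279 = 0.0524.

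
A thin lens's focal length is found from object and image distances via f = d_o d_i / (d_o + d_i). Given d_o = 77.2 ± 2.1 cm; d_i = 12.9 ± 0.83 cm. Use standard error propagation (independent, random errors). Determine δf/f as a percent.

5.53%

∂f/∂d_o = (d_i/(d_o+d_i))² = 0.0205;  ∂f/∂d_i = (d_o/(d_o+d_i))² = 0.734
δf = √((∂f/∂d_o · δd_o)² + (∂f/∂d_i · δd_i)²) = √(0.00185 + 0.371) = 0.611 cm
f = 11.1 cm, so δf/f = 0.611/11.1 = 0.0553.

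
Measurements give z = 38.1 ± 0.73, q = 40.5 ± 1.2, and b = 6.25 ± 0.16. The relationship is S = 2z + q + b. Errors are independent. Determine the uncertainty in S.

1.90

For a sum/difference, combine absolute errors in quadrature:
  (2·δz)² = 2.13;  (δq)² = 1.44;  (δb)² = 0.0256
δS = √(3.60) = 1.90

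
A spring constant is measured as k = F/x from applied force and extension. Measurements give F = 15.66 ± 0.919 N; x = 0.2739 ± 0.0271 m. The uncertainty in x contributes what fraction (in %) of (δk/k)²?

(δk/k)² = (1·δF/F)² + (-1·δx/x)²
  F term: (1×0.0587)² = 0.00344
  x term: (-1×0.0989)² = 0.00979
Total = 0.0132. Share from x = 0.00979/0.0132 = 0.740.

74.0%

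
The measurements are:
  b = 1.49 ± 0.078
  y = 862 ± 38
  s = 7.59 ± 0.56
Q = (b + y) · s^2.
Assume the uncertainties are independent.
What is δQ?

7660

Let u = b + y = 863. δu = √(δb² + δy²) = √(0.00608 + 1440) = 38.0, so δu/u = 0.0440.
Q is then a monomial in u, s:
δQ/Q = √((δu/u)² + (2·δs/s)²) = √(0.00194 + 0.0218) = 0.154
Q = 49700, so δQ = 0.154 × 49700 = 7660.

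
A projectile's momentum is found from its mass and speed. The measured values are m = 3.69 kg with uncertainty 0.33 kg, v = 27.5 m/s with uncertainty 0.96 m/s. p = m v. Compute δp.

p is a product of powers, so relative uncertainties combine in quadrature:
  (1·δm/m)² = (1×0.0894)² = 0.00800;  (1·δv/v)² = (1×0.0349)² = 0.00122
δp/p = √(0.00922) = 0.0960
p = 101 kg·m/s, so δp = 0.0960 × 101 = 9.74 kg·m/s.

9.74 kg·m/s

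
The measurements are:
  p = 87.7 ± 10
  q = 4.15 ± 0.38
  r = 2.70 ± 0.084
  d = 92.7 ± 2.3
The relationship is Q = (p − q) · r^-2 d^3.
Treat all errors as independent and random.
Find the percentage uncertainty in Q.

15.4%

Let u = p − q = 83.5. δu = √(δp² + δq²) = √(100 + 0.144) = 10.0, so δu/u = 0.120.
Q is then a monomial in u, r, d:
δQ/Q = √((δu/u)² + (-2·δr/r)² + (3·δd/d)²) = √(0.0143 + 0.00387 + 0.00554) = 0.154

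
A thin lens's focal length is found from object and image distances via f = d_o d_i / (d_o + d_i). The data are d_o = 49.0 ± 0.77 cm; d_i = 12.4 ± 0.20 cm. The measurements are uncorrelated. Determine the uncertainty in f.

∂f/∂d_o = (d_i/(d_o+d_i))² = 0.0408;  ∂f/∂d_i = (d_o/(d_o+d_i))² = 0.637
δf = √((∂f/∂d_o · δd_o)² + (∂f/∂d_i · δd_i)²) = √(0.000986 + 0.0162) = 0.131 cm

0.131 cm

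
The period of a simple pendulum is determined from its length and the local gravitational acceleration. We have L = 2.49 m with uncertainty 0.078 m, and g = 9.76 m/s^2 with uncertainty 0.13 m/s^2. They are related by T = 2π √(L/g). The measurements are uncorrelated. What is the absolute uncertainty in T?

0.0540 s

T is a product of powers, so relative uncertainties combine in quadrature:
  (½·δL/L)² = (0.5×0.0313)² = 0.000245;  (−½·δg/g)² = (-0.5×0.0133)² = 4.44e-05
δT/T = √(0.000290) = 0.0170
T = 3.17 s, so δT = 0.0170 × 3.17 = 0.0540 s.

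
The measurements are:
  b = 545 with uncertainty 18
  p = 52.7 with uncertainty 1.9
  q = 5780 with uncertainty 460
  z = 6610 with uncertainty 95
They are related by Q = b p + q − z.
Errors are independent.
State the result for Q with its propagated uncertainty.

27900 ± 1480

Let w = b·p = 28700. δw/w = √((1·δb/b)² + (1·δp/p)²) = √(0.00109 + 0.00130) = 0.0489, so δw = 1400.
Q = w + q − z: δQ = √(δw² + δq² + δz²) = √(1.97e+06 + 2.12e+05 + 9020) = 1480
Q = 27900.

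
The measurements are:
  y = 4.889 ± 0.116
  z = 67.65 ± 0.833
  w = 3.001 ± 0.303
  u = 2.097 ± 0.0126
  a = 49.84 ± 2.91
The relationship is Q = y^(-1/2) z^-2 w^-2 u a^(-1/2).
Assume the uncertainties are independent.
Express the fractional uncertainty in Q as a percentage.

Q is a product of powers, so relative uncertainties combine in quadrature:
  (−½·δy/y)² = (-0.5×0.0237)² = 0.000141;  (-2·δz/z)² = (-2×0.0123)² = 0.000606;  (-2·δw/w)² = (-2×0.101)² = 0.0408;  (1·δu/u)² = (1×0.00601)² = 3.61e-05;  (−½·δa/a)² = (-0.5×0.0584)² = 0.000852
δQ/Q = √(0.0424) = 0.206

20.6%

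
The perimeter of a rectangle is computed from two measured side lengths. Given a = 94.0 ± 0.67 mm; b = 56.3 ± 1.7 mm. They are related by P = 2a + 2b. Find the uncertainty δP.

Each term contributes (cᵢ δxᵢ)² to (δP)²:
  (2·δa)² = 1.80;  (2·δb)² = 11.6
δP = √(13.4) = 3.65 mm

3.65 mm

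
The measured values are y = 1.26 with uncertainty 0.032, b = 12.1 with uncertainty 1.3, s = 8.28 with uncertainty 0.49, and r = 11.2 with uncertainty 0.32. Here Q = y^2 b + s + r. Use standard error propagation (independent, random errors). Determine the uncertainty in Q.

2.36

Let p = y^2·b = 19.2. δp/p = √((2·δy/y)² + (1·δb/b)²) = √(0.00258 + 0.0115) = 0.119, so δp = 2.28.
Q = p + s + r: δQ = √(δp² + δs² + δr²) = √(5.21 + 0.240 + 0.102) = 2.36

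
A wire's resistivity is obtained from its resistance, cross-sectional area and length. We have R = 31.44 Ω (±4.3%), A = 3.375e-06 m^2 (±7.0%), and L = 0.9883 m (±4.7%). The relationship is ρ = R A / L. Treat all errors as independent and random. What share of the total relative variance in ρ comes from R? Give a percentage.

(δρ/ρ)² = (1·δR/R)² + (1·δA/A)² + (-1·δL/L)²
  R term: (1×0.0430)² = 0.00185
  A term: (1×0.0700)² = 0.00490
  L term: (-1×0.0470)² = 0.00221
Total = 0.00896. Share from R = 0.00185/0.00896 = 0.206.

20.6%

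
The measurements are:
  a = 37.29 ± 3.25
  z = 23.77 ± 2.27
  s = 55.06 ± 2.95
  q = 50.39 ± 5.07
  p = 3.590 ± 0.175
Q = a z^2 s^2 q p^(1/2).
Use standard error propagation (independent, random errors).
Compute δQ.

Since Q is a product/quotient, work with relative uncertainties:
  (1·δa/a)² = (1×0.0872)² = 0.00760;  (2·δz/z)² = (2×0.0955)² = 0.0365;  (2·δs/s)² = (2×0.0536)² = 0.0115;  (1·δq/q)² = (1×0.101)² = 0.0101;  (½·δp/p)² = (0.5×0.0487)² = 0.000594
δQ/Q = √(0.0663) = 0.257
Q = 6.098e+09, so δQ = 0.257 × 6.098e+09 = 1.57e+09.

1.57e+09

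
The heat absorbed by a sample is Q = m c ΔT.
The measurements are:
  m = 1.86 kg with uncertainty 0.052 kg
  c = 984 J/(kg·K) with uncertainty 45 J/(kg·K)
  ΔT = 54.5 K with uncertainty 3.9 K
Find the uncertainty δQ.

Products/powers → add relative errors in quadrature, weighted by exponent:
  (1·δm/m)² = (1×0.0280)² = 0.000782;  (1·δc/c)² = (1×0.0457)² = 0.00209;  (1·δΔT/ΔT)² = (1×0.0716)² = 0.00512
δQ/Q = √(0.00799) = 0.0894
Q = 99700 J, so δQ = 0.0894 × 99700 = 8920 J.

8920 J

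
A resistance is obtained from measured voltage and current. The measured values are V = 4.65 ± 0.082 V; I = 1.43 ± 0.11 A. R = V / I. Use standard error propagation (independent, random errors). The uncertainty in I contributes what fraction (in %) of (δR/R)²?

(δR/R)² = (1·δV/V)² + (-1·δI/I)²
  V term: (1×0.0176)² = 0.000311
  I term: (-1×0.0769)² = 0.00592
Total = 0.00623. Share from I = 0.00592/0.00623 = 0.950.

95.0%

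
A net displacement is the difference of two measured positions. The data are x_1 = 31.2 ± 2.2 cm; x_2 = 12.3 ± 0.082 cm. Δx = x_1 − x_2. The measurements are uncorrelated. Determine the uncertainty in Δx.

Δx is a linear combination, so absolute uncertainties add in quadrature:
  (δx_1)² = 4.84;  (δx_2)² = 0.00672
δΔx = √(4.85) = 2.20 cm

2.20 cm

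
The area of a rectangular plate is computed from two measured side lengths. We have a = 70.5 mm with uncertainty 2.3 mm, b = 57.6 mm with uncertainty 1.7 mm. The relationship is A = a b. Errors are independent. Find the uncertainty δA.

Relative error in a monomial: (δA/A)² = Σ (nᵢ · δxᵢ/xᵢ)².
  (1·δa/a)² = (1×0.0326)² = 0.00106;  (1·δb/b)² = (1×0.0295)² = 0.000871
δA/A = √(0.00194) = 0.0440
A = 4060 mm^2, so δA = 0.0440 × 4060 = 179 mm^2.

179 mm^2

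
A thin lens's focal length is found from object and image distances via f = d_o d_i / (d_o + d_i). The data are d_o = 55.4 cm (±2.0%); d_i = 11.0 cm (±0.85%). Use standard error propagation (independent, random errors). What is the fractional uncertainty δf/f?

∂f/∂d_o = (d_i/(d_o+d_i))² = 0.0274;  ∂f/∂d_i = (d_o/(d_o+d_i))² = 0.696
δf = √((∂f/∂d_o · δd_o)² + (∂f/∂d_i · δd_i)²) = √(0.000925 + 0.00424) = 0.0718 cm
f = 9.18 cm, so δf/f = 0.0718/9.18 = 0.00783.

0.00783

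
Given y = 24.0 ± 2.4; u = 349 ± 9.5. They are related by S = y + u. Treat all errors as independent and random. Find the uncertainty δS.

Each term contributes (cᵢ δxᵢ)² to (δS)²:
  (δy)² = 5.76;  (δu)² = 90.2
δS = √(96.0) = 9.80

9.80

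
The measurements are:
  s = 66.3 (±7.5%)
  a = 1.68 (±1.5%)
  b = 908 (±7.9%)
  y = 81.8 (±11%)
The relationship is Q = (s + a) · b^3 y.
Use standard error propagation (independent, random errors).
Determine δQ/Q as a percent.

27.1%

Let u = s + a = 68.0. δu = √(δs² + δa²) = √(24.7 + 0.000635) = 4.97, so δu/u = 0.0731.
Q is then a monomial in u, b, y:
δQ/Q = √((δu/u)² + (3·δb/b)² + (1·δy/y)²) = √(0.00535 + 0.0562 + 0.0121) = 0.271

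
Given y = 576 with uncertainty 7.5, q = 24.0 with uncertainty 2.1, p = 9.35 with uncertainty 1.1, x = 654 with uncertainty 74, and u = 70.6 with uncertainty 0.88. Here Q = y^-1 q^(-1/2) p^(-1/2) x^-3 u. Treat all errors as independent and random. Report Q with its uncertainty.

(2.93 ± 1.02) × 10^-11

For a monomial Q ∝ y^-1, q^(-1/2), p^(-1/2), x^-3, u, fractional errors add in quadrature:
  (-1·δy/y)² = (-1×0.0130)² = 0.000170;  (−½·δq/q)² = (-0.5×0.0875)² = 0.00191;  (−½·δp/p)² = (-0.5×0.118)² = 0.00346;  (-3·δx/x)² = (-3×0.113)² = 0.115;  (1·δu/u)² = (1×0.0125)² = 0.000155
δQ/Q = √(0.121) = 0.348
Q = 2.93e-11, so δQ = 0.348 × 2.93e-11 = 1.02e-11.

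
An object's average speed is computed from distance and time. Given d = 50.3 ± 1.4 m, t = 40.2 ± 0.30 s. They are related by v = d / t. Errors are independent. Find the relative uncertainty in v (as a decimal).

Relative error in a monomial: (δv/v)² = Σ (nᵢ · δxᵢ/xᵢ)².
  (1·δd/d)² = (1×0.0278)² = 0.000775;  (-1·δt/t)² = (-1×0.00746)² = 5.57e-05
δv/v = √(0.000830) = 0.0288

0.0288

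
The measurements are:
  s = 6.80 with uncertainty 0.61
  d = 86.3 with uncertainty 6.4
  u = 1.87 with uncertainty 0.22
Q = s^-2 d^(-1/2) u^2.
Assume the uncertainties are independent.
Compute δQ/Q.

0.298

Since Q is a product/quotient, work with relative uncertainties:
  (-2·δs/s)² = (-2×0.0897)² = 0.0322;  (−½·δd/d)² = (-0.5×0.0742)² = 0.00137;  (2·δu/u)² = (2×0.118)² = 0.0554
δQ/Q = √(0.0889) = 0.298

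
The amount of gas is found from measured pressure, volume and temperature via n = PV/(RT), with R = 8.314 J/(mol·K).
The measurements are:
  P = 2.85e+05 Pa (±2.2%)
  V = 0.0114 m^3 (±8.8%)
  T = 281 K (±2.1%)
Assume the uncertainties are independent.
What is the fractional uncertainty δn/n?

0.0931

For a monomial n ∝ P, V, T^-1, fractional errors add in quadrature:
  (1·δP/P)² = (1×0.0220)² = 0.000484;  (1·δV/V)² = (1×0.0880)² = 0.00774;  (-1·δT/T)² = (-1×0.0210)² = 0.000441
δn/n = √(0.00867) = 0.0931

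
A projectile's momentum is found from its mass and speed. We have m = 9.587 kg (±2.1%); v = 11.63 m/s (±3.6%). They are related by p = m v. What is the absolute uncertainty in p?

4.65 kg·m/s

Since p is a product/quotient, work with relative uncertainties:
  (1·δm/m)² = (1×0.0210)² = 0.000441;  (1·δv/v)² = (1×0.0360)² = 0.00130
δp/p = √(0.00174) = 0.0417
p = 111.5 kg·m/s, so δp = 0.0417 × 111.5 = 4.65 kg·m/s.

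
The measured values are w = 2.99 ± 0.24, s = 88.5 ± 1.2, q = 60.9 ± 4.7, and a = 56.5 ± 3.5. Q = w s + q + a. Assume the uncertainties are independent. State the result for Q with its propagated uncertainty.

382 ± 22.3

Let p = w·s = 265. δp/p = √((1·δw/w)² + (1·δs/s)²) = √(0.00644 + 0.000184) = 0.0814, so δp = 21.5.
Q = p + q + a: δQ = √(δp² + δq² + δa²) = √(464 + 22.1 + 12.2) = 22.3
Q = 382.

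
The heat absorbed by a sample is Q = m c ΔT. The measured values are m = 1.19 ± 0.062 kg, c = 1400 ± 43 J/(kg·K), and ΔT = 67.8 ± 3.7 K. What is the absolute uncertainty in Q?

Relative error in a monomial: (δQ/Q)² = Σ (nᵢ · δxᵢ/xᵢ)².
  (1·δm/m)² = (1×0.0521)² = 0.00271;  (1·δc/c)² = (1×0.0307)² = 0.000943;  (1·δΔT/ΔT)² = (1×0.0546)² = 0.00298
δQ/Q = √(0.00664) = 0.0815
Q = 1.13e+05 J, so δQ = 0.0815 × 1.13e+05 = 9200 J.

9200 J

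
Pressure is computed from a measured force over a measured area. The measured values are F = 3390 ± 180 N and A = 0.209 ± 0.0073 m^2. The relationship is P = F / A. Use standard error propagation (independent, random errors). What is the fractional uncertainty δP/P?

For a monomial P ∝ F, A^-1, fractional errors add in quadrature:
  (1·δF/F)² = (1×0.0531)² = 0.00282;  (-1·δA/A)² = (-1×0.0349)² = 0.00122
δP/P = √(0.00404) = 0.0636

0.0636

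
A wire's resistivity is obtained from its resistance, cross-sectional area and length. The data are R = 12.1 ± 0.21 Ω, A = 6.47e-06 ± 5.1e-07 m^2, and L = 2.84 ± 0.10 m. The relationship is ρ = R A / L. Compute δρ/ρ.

0.0881

Products/powers → add relative errors in quadrature, weighted by exponent:
  (1·δR/R)² = (1×0.0174)² = 0.000301;  (1·δA/A)² = (1×0.0788)² = 0.00621;  (-1·δL/L)² = (-1×0.0352)² = 0.00124
δρ/ρ = √(0.00775) = 0.0881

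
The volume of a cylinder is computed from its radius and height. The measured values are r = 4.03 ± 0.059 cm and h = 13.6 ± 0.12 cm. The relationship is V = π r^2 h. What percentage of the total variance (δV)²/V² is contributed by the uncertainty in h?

8.32%

(δV/V)² = (2·δr/r)² + (1·δh/h)²
  r term: (2×0.0146)² = 0.000857
  h term: (1×0.00882)² = 7.79e-05
Total = 0.000935. Share from h = 7.79e-05/0.000935 = 0.0832.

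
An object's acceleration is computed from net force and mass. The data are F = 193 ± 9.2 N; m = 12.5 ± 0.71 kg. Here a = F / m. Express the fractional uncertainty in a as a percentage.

For a monomial a ∝ F, m^-1, fractional errors add in quadrature:
  (1·δF/F)² = (1×0.0477)² = 0.00227;  (-1·δm/m)² = (-1×0.0568)² = 0.00323
δa/a = √(0.00550) = 0.0742

7.42%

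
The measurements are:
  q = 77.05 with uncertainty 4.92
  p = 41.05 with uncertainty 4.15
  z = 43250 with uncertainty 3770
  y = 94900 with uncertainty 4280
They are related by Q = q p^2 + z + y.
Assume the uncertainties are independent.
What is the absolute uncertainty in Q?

28100

Let w = q·p^2 = 129800. δw/w = √((1·δq/q)² + (2·δp/p)²) = √(0.00408 + 0.0409) = 0.212, so δw = 27500.
Q = w + z + y: δQ = √(δw² + δz² + δy²) = √(7.58e+08 + 1.42e+07 + 1.83e+07) = 28100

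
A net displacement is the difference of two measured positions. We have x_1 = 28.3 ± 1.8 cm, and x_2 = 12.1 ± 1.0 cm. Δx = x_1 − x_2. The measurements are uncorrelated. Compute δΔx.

Sums and differences: (δΔx)² = Σ (cᵢ δxᵢ)².
  (δx_1)² = 3.24;  (δx_2)² = 1.00
δΔx = √(4.24) = 2.06 cm

2.06 cm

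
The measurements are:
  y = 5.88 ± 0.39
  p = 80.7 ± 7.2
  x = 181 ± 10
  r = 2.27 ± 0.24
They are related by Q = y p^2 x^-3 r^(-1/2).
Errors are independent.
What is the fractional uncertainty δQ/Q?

Q is a product of powers, so relative uncertainties combine in quadrature:
  (1·δy/y)² = (1×0.0663)² = 0.00440;  (2·δp/p)² = (2×0.0892)² = 0.0318;  (-3·δx/x)² = (-3×0.0552)² = 0.0275;  (−½·δr/r)² = (-0.5×0.106)² = 0.00279
δQ/Q = √(0.0665) = 0.258

0.258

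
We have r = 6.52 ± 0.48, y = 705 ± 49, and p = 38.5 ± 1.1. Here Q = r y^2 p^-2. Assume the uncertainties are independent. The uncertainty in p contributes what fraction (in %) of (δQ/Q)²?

11.7%

(δQ/Q)² = (1·δr/r)² + (2·δy/y)² + (-2·δp/p)²
  r term: (1×0.0736)² = 0.00542
  y term: (2×0.0695)² = 0.0193
  p term: (-2×0.0286)² = 0.00327
Total = 0.0280. Share from p = 0.00327/0.0280 = 0.117.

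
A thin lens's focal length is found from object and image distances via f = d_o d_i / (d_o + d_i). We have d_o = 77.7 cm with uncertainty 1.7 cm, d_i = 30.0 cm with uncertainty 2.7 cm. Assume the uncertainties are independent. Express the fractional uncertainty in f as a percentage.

∂f/∂d_o = (d_i/(d_o+d_i))² = 0.0776;  ∂f/∂d_i = (d_o/(d_o+d_i))² = 0.520
δf = √((∂f/∂d_o · δd_o)² + (∂f/∂d_i · δd_i)²) = √(0.0174 + 1.97) = 1.41 cm
f = 21.6 cm, so δf/f = 1.41/21.6 = 0.0652.

6.52%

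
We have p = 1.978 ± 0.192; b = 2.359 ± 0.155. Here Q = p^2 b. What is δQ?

1.89

Q is a product of powers, so relative uncertainties combine in quadrature:
  (2·δp/p)² = (2×0.0971)² = 0.0377;  (1·δb/b)² = (1×0.0657)² = 0.00432
δQ/Q = √(0.0420) = 0.205
Q = 9.230, so δQ = 0.205 × 9.230 = 1.89.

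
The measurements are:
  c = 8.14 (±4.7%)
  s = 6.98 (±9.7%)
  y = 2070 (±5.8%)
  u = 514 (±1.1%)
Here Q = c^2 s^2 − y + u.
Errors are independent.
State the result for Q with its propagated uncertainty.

Let p = c^2·s^2 = 3230. δp/p = √((2·δc/c)² + (2·δs/s)²) = √(0.00884 + 0.0376) = 0.216, so δp = 696.
Q = p − y + u: δQ = √(δp² + δy² + δu²) = √(4.84e+05 + 14400 + 32.0) = 706
Q = 1670.

1670 ± 706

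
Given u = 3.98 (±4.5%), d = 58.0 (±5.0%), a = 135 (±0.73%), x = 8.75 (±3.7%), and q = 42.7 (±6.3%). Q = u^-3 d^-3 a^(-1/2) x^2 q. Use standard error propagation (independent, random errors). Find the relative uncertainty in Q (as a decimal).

0.224

Since Q is a product/quotient, work with relative uncertainties:
  (-3·δu/u)² = (-3×0.0450)² = 0.0182;  (-3·δd/d)² = (-3×0.0500)² = 0.0225;  (−½·δa/a)² = (-0.5×0.00730)² = 1.33e-05;  (2·δx/x)² = (2×0.0370)² = 0.00548;  (1·δq/q)² = (1×0.0630)² = 0.00397
δQ/Q = √(0.0502) = 0.224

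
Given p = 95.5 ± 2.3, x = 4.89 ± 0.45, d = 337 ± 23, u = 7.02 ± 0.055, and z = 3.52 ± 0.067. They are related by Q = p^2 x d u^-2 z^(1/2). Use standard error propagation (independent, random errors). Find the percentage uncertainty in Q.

For a monomial Q ∝ p^2, x, d, u^-2, z^(1/2), fractional errors add in quadrature:
  (2·δp/p)² = (2×0.0241)² = 0.00232;  (1·δx/x)² = (1×0.0920)² = 0.00847;  (1·δd/d)² = (1×0.0682)² = 0.00466;  (-2·δu/u)² = (-2×0.00783)² = 0.000246;  (½·δz/z)² = (0.5×0.0190)² = 9.06e-05
δQ/Q = √(0.0158) = 0.126

12.6%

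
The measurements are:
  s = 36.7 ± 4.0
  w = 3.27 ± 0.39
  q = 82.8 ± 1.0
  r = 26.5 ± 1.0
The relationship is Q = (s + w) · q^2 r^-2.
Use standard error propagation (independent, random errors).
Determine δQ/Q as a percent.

Let u = s + w = 40.0. δu = √(δs² + δw²) = √(16.0 + 0.152) = 4.02, so δu/u = 0.101.
Q is then a monomial in u, q, r:
δQ/Q = √((δu/u)² + (2·δq/q)² + (-2·δr/r)²) = √(0.0101 + 0.000583 + 0.00570) = 0.128

12.8%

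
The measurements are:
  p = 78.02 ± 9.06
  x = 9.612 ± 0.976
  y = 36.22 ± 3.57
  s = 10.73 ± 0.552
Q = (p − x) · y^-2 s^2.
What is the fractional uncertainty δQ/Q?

0.259

Let u = p − x = 68.41. δu = √(δp² + δx²) = √(82.1 + 0.953) = 9.11, so δu/u = 0.133.
Q is then a monomial in u, y, s:
δQ/Q = √((δu/u)² + (-2·δy/y)² + (2·δs/s)²) = √(0.0177 + 0.0389 + 0.0106) = 0.259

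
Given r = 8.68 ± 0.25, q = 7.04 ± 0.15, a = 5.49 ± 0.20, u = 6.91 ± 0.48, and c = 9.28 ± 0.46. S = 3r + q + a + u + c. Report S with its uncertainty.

For a sum/difference, combine absolute errors in quadrature:
  (3·δr)² = 0.562;  (δq)² = 0.0225;  (δa)² = 0.0400;  (δu)² = 0.230;  (δc)² = 0.212
δS = √(1.07) = 1.03
S = 54.8.

54.8 ± 1.03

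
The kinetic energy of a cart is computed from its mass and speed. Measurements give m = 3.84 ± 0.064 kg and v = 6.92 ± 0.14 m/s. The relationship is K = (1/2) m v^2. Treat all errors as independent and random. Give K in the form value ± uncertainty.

Each factor contributes (exponent × relative error)² to (δK/K)²:
  (1·δm/m)² = (1×0.0167)² = 0.000278;  (2·δv/v)² = (2×0.0202)² = 0.00164
δK/K = √(0.00191) = 0.0438
K = 91.9 J, so δK = 0.0438 × 91.9 = 4.02 J.

91.9 ± 4.02 J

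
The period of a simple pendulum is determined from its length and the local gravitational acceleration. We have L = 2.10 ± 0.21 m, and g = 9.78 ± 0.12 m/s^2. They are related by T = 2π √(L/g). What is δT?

0.147 s

Products/powers → add relative errors in quadrature, weighted by exponent:
  (½·δL/L)² = (0.5×0.100)² = 0.00250;  (−½·δg/g)² = (-0.5×0.0123)² = 3.76e-05
δT/T = √(0.00254) = 0.0504
T = 2.91 s, so δT = 0.0504 × 2.91 = 0.147 s.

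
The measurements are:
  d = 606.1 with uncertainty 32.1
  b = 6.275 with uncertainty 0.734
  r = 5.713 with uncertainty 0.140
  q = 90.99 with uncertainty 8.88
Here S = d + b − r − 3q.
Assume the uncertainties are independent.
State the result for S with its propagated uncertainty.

333.7 ± 41.7

Absolute uncertainties add in quadrature for a linear combination:
  (δd)² = 1030;  (δb)² = 0.539;  (δr)² = 0.0196;  (3·δq)² = 710
δS = √(1740) = 41.7
S = 333.7.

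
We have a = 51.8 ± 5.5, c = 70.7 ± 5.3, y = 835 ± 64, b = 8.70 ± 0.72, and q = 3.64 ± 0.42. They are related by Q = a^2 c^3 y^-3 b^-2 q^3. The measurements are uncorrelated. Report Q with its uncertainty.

Relative error in a monomial: (δQ/Q)² = Σ (nᵢ · δxᵢ/xᵢ)².
  (2·δa/a)² = (2×0.106)² = 0.0451;  (3·δc/c)² = (3×0.0750)² = 0.0506;  (-3·δy/y)² = (-3×0.0766)² = 0.0529;  (-2·δb/b)² = (-2×0.0828)² = 0.0274;  (3·δq/q)² = (3×0.115)² = 0.120
δQ/Q = √(0.296) = 0.544
Q = 1.04, so δQ = 0.544 × 1.04 = 0.564.

1.04 ± 0.564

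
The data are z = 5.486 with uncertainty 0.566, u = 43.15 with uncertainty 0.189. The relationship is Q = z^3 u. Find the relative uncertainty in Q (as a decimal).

For a monomial Q ∝ z^3, u, fractional errors add in quadrature:
  (3·δz/z)² = (3×0.103)² = 0.0958;  (1·δu/u)² = (1×0.00438)² = 1.92e-05
δQ/Q = √(0.0958) = 0.310

0.310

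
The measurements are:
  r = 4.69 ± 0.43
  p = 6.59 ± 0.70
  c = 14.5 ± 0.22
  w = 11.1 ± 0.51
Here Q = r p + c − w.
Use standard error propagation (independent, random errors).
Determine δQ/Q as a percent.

Let h = r·p = 30.9. δh/h = √((1·δr/r)² + (1·δp/p)²) = √(0.00841 + 0.0113) = 0.140, so δh = 4.34.
Q = h + c − w: δQ = √(δh² + δc² + δw²) = √(18.8 + 0.0484 + 0.260) = 4.37
Q = 34.3, so δQ/Q = 4.37/34.3 = 0.127.

12.7%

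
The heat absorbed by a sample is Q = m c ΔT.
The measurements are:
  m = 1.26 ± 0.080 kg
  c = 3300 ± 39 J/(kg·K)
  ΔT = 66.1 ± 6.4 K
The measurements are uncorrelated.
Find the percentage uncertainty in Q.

Q is a product of powers, so relative uncertainties combine in quadrature:
  (1·δm/m)² = (1×0.0635)² = 0.00403;  (1·δc/c)² = (1×0.0118)² = 0.000140;  (1·δΔT/ΔT)² = (1×0.0968)² = 0.00937
δQ/Q = √(0.0135) = 0.116

11.6%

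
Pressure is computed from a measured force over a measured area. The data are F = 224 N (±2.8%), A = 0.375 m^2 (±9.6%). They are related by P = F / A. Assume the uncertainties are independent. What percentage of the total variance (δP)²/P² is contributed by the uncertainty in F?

7.84%

(δP/P)² = (1·δF/F)² + (-1·δA/A)²
  F term: (1×0.0280)² = 0.000784
  A term: (-1×0.0960)² = 0.00922
Total = 0.0100. Share from F = 0.000784/0.0100 = 0.0784.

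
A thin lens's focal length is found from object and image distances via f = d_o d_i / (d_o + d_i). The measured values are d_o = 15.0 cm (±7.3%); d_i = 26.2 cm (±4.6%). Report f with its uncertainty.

9.54 ± 0.471 cm

∂f/∂d_o = (d_i/(d_o+d_i))² = 0.404;  ∂f/∂d_i = (d_o/(d_o+d_i))² = 0.133
δf = √((∂f/∂d_o · δd_o)² + (∂f/∂d_i · δd_i)²) = √(0.196 + 0.0255) = 0.471 cm
f = 9.54 cm.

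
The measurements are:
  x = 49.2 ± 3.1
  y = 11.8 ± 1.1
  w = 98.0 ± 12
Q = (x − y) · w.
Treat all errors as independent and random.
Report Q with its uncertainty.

3670 ± 553

Let u = x − y = 37.4. δu = √(δx² + δy²) = √(9.61 + 1.21) = 3.29, so δu/u = 0.0880.
Q is then a monomial in u, w:
δQ/Q = √((δu/u)² + (1·δw/w)²) = √(0.00774 + 0.0150) = 0.151
Q = 3670, so δQ = 0.151 × 3670 = 553.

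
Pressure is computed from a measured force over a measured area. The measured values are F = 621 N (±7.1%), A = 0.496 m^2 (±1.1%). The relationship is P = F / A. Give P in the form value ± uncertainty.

For a monomial P ∝ F, A^-1, fractional errors add in quadrature:
  (1·δF/F)² = (1×0.0710)² = 0.00504;  (-1·δA/A)² = (-1×0.0110)² = 0.000121
δP/P = √(0.00516) = 0.0718
P = 1250 Pa, so δP = 0.0718 × 1250 = 90.0 Pa.

1250 ± 90.0 Pa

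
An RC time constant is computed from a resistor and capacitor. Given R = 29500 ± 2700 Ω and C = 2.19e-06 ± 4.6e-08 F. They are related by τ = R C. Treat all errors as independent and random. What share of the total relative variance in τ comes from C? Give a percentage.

(δτ/τ)² = (1·δR/R)² + (1·δC/C)²
  R term: (1×0.0915)² = 0.00838
  C term: (1×0.0210)² = 0.000441
Total = 0.00882. Share from C = 0.000441/0.00882 = 0.0500.

5.00%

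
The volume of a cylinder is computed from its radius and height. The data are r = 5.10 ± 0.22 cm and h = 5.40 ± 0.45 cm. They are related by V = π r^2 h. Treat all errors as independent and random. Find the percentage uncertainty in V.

12.0%

V is a product of powers, so relative uncertainties combine in quadrature:
  (2·δr/r)² = (2×0.0431)² = 0.00744;  (1·δh/h)² = (1×0.0833)² = 0.00694
δV/V = √(0.0144) = 0.120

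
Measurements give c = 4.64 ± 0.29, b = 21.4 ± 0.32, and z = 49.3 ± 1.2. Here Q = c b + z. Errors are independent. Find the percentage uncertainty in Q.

Let p = c·b = 99.3. δp/p = √((1·δc/c)² + (1·δb/b)²) = √(0.00391 + 0.000224) = 0.0643, so δp = 6.38.
Q = p + z: δQ = √(δp² + δz²) = √(40.7 + 1.44) = 6.49
Q = 149, so δQ/Q = 6.49/149 = 0.0437.

4.37%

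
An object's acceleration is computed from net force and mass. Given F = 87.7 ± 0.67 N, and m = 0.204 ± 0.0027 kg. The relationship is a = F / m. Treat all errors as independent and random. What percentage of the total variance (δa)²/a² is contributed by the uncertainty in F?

(δa/a)² = (1·δF/F)² + (-1·δm/m)²
  F term: (1×0.00764)² = 5.84e-05
  m term: (-1×0.0132)² = 0.000175
Total = 0.000234. Share from F = 5.84e-05/0.000234 = 0.250.

25.0%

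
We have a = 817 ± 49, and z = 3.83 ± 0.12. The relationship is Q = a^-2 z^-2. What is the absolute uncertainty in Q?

1.38e-08

Products/powers → add relative errors in quadrature, weighted by exponent:
  (-2·δa/a)² = (-2×0.0600)² = 0.0144;  (-2·δz/z)² = (-2×0.0313)² = 0.00393
δQ/Q = √(0.0183) = 0.135
Q = 1.02e-07, so δQ = 0.135 × 1.02e-07 = 1.38e-08.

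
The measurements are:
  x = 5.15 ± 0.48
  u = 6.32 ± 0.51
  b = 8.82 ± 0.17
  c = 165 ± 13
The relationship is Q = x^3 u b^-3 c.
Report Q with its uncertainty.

208 ± 63.7

Relative error in a monomial: (δQ/Q)² = Σ (nᵢ · δxᵢ/xᵢ)².
  (3·δx/x)² = (3×0.0932)² = 0.0782;  (1·δu/u)² = (1×0.0807)² = 0.00651;  (-3·δb/b)² = (-3×0.0193)² = 0.00334;  (1·δc/c)² = (1×0.0788)² = 0.00621
δQ/Q = √(0.0942) = 0.307
Q = 208, so δQ = 0.307 × 208 = 63.7.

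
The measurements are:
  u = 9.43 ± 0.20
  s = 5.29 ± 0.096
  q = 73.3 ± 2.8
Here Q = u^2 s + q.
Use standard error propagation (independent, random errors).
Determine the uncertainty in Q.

21.9

Let p = u^2·s = 470. δp/p = √((2·δu/u)² + (1·δs/s)²) = √(0.00180 + 0.000329) = 0.0461, so δp = 21.7.
Q = p + q: δQ = √(δp² + δq²) = √(471 + 7.84) = 21.9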